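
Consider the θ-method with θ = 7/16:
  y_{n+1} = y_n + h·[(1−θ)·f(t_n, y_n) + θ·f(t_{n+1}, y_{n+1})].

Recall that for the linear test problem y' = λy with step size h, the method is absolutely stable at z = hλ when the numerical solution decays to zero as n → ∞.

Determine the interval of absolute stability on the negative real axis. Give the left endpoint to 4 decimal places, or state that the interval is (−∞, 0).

(-16.0000, 0).

Test eqn y'=λy, z=hλ:
  y_{n+1} = y_n + z·[9/16·y_n + 7/16·y_{n+1}] ⇒ (1 − 7/16z)y_{n+1} = (1 + 9/16z)y_n
  ⇒ R(z) = (1 + 9/16z)/(1 − 7/16z).

Boundary: |R(x)|=1, x<0.
x=-1.38: |R|=0.1395
R=−1: 1+9/16x = −1+7/16x ⇒ -1/8x=2 ⇒ x=2/(-1/8)=-16.0000
Confirm numerically:
  x=-15.922: |R|=0.99878 <1
  x=-9.885: |R|=0.85645 <1
  x=-8.487: |R|=0.80074 <1
  x=-7.159: |R|=0.73255 <1
  x=-16.496: |R|=1.00755 >1
  x=-16.319: |R|=1.00490 >1
  x=-16.294: |R|=1.00452 >1
So |R|<1 on (-16.0000, 0).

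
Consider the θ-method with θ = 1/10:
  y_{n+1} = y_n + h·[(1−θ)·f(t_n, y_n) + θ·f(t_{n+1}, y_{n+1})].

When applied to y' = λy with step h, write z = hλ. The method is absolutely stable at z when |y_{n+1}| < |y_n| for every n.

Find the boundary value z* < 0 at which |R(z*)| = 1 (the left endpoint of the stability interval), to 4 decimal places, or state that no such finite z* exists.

Set f=λy, z=hλ:
  y_{n+1} = y_n + z·[9/10·y_n + 1/10·y_{n+1}] ⇒ (1 − 1/10z)y_{n+1} = (1 + 9/10z)y_n
  R(z) = (1 + 9/10z)/(1 − 1/10z).

Need |R(x)|<1, x<0.
x=-0.71: |R|=0.3371
R=−1: 1+9/10x = −1+1/10x ⇒ -4/5x=2 ⇒ x=2/(-4/5)=-2.5000
Confirm numerically:
  x=-2.390: |R|=0.92897 <1
  x=-1.765: |R|=0.50021 <1
  x=-1.276: |R|=0.13161 <1
  x=-1.146: |R|=0.02817 <1
  x=-3.086: |R|=1.35825 >1
  x=-2.728: |R|=1.14331 >1
So |R|<1 on (-2.5000, 0).

left endpoint -2.5000.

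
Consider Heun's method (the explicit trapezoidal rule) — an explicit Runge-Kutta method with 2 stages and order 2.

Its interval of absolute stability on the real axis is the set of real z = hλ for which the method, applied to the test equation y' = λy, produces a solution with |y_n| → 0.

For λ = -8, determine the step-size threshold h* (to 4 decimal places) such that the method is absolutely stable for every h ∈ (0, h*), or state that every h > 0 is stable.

Test eqn y'=λy, z=hλ:
  order 2, 2-stage ⇒ R(z)=1+z+z^2/2
  (e.g. R(-0.92)=0.50320, |R|=0.50320)

Find x<0 with |R(x)|<1.
x=-0.92: |R|=0.5032
|R(-2.23)|=1.2565 |R(-2.04)|=1.0408 |R(-1.03)|=0.5005
Bisect:
  x_lo=-2.6449 |R|=1.8529  x_hi=-0.3246 |R|=0.7281
  mid=-1.48473 |R|=0.61748 →hi
  mid=-2.06482 |R|=1.06692 →lo
  mid=-1.77478 |R|=0.80014 →hi
  mid=-1.91980 |R|=0.92301 →hi
  mid=-1.99231 |R|=0.99234 →hi
  mid=-2.02856 |R|=1.02897 →lo
  mid=-2.01044 |R|=1.01049 →lo
  ...
  [-2.00010,-1.99996] ⇒ x*=-2.0000
Stable set (-2.0000, 0).

(-2.0000,0); λ=-8 ⇒ h* = 0.2500.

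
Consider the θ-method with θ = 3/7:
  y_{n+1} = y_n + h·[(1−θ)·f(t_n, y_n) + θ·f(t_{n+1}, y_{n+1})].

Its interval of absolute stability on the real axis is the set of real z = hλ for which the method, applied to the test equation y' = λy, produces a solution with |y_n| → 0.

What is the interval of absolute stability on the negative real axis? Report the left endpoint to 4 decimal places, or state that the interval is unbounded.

On y'=λy, z=hλ:
  y_{n+1} = y_n + z·[4/7·y_n + 3/7·y_{n+1}] ⇒ (1 − 3/7z)y_{n+1} = (1 + 4/7z)y_n
  ⇒ R(z) = (1 + 4/7z)/(1 − 3/7z).

Solve |R(x)|<1 on ℝ⁻.
x=-1.02: |R|=0.2903
R=−1: 1+4/7x = −1+3/7x ⇒ -1/7x=2 ⇒ x=2/(-1/7)=-14.0000
Confirm numerically:
  x=-11.663: |R|=0.94434 <1
  x=-9.721: |R|=0.88167 <1
  x=-8.029: |R|=0.80793 <1
  x=-7.556: |R|=0.78280 <1
  x=-14.580: |R|=1.01143 >1
  x=-14.307: |R|=1.00615 >1
  x=-14.259: |R|=1.00520 >1
Interval (-14.0000, 0).

(-14.0000, 0).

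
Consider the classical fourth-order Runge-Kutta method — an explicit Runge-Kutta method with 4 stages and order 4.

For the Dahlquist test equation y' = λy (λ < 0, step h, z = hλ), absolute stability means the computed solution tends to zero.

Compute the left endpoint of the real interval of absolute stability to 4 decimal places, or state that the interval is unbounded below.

left endpoint -2.7853.

Test eqn y'=λy, z=hλ:
  order 4, 4-stage ⇒ R(z)=1+z+z^2/2+z^3/6+z^4/24
  (e.g. R(-1.09)=0.34703, |R|=0.34703)

Boundary: |R(x)|=1, x<0.
x=-1.09: |R|=0.3470
|R(-2.9)|=1.1872 |R(-2.71)|=0.8923 |R(-2.27)|=0.4633
Bisect:
  x_lo=-3.1407 |R|=1.6820  x_hi=-0.3773 |R|=0.6857
  mid=-1.75901 |R|=0.27985 →hi
  mid=-2.44984 |R|=0.60134 →hi
  mid=-2.79526 |R|=1.01513 →lo
  mid=-2.62255 |R|=0.78111 →hi
  mid=-2.70890 |R|=0.89081 →hi
  mid=-2.75208 |R|=0.95107 →hi
  mid=-2.77367 |R|=0.98262 →hi
  mid=-2.78446 |R|=0.99875 →hi
  ...
  [-2.78531,-2.78514] ⇒ x*=-2.7853
Stable set (-2.7853, 0).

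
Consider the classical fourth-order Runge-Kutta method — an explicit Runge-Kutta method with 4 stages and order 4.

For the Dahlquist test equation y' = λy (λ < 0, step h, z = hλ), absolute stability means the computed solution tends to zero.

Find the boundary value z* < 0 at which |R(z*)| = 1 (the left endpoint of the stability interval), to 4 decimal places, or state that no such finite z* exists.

Set f=λy, z=hλ:
  order 4, 4-stage ⇒ R(z)=1+z+z^2/2+z^3/6+z^4/24
  (e.g. R(-1.75)=0.27881, |R|=0.27881)

Solve |R(x)|<1 on ℝ⁻.
x=-1.75: |R|=0.2788
|R(-2.9)|=1.1872 |R(-1.6)|=0.2704 |R(-1.39)|=0.2840
Bisect:
  x_lo=-3.1403 |R|=1.6812  x_hi=-0.3781 |R|=0.6852
  mid=-1.75919 |R|=0.27987 →hi
  mid=-2.44975 |R|=0.60125 →hi
  mid=-2.79503 |R|=1.01478 →lo
  mid=-2.62239 |R|=0.78091 →hi
  mid=-2.70871 |R|=0.89054 →hi
  mid=-2.75187 |R|=0.95076 →hi
  mid=-2.77345 |R|=0.98229 →hi
  mid=-2.78424 |R|=0.99841 →hi
  ...
  [-2.78542,-2.78525] ⇒ x*=-2.7853
So |R|<1 on (-2.7853, 0).

z* = -2.7853.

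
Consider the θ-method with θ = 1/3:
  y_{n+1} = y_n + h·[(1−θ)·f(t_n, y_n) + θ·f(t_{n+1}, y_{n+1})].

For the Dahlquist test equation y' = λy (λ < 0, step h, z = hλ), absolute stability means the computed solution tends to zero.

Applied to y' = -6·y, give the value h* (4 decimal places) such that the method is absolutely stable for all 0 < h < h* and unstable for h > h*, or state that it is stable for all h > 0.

With y'=λy (z=hλ):
  y_{n+1} = y_n + z·[2/3·y_n + 1/3·y_{n+1}] ⇒ (1 − 1/3z)y_{n+1} = (1 + 2/3z)y_n
  R(z) = (1 + 2/3z)/(1 − 1/3z).

Solve |R(x)|<1 on ℝ⁻.
x=-1.13: |R|=0.1792
R=−1: 1+2/3x = −1+1/3x ⇒ -1/3x=2 ⇒ x=2/(-1/3)=-6.0000
Confirm numerically:
  x=-5.763: |R|=0.97295 <1
  x=-5.579: |R|=0.95093 <1
  x=-5.243: |R|=0.90816 <1
  x=-3.911: |R|=0.69773 <1
  x=-6.452: |R|=1.04782 >1
  x=-6.311: |R|=1.03340 >1
  x=-6.200: |R|=1.02174 >1
Interval (-6.0000, 0).

(-6.0000,0); λ=-6 ⇒ h* = (6)/6 = 1.0000.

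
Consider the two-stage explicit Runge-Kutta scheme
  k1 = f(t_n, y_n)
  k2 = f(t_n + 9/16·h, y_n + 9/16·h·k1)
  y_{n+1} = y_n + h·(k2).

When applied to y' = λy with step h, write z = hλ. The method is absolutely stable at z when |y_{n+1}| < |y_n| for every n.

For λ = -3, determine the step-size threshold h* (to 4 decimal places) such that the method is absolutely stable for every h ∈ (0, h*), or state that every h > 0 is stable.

With y'=λy (z=hλ):
  k1=λy_n ⇒ h·k1=z·y_n;  k2=λ(1+9/16z)y_n ⇒ h·k2=z(1+9/16z)y_n
  y_{n+1}/y_n = 1 + z(1+9/16z) = 1 + z + 9/16z²
  ⇒ R(z) = 1 + z + 9/16z².

Solve |R(x)|<1 on ℝ⁻.
x=-0.55: |R|=0.6202
R=1: x+9/16x²=0 ⇒ x=−16/9=-1.7778; min R=1−1/(4·9/16)=0.5556>−1
Confirm numerically:
  x=-1.751: |R|=0.97363 <1
  x=-1.492: |R|=0.76016 <1
  x=-1.397: |R|=0.70078 <1
  x=-1.058: |R|=0.57164 <1
  x=-2.334: |R|=1.73025 >1
  x=-1.956: |R|=1.19609 >1
Interval (-1.7778, 0).

(-1.7778,0); λ=-3 ⇒ h* = (16/9)/3 = 0.5926.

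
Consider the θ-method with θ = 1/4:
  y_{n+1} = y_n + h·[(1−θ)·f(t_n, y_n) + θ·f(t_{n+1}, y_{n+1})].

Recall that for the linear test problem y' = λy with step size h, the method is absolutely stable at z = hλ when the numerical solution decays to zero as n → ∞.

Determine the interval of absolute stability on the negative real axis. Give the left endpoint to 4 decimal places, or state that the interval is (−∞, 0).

(-4.0000, 0).

With y'=λy (z=hλ):
  y_{n+1} = y_n + z·[3/4·y_n + 1/4·y_{n+1}] ⇒ (1 − 1/4z)y_{n+1} = (1 + 3/4z)y_n
  ⇒ R(z) = (1 + 3/4z)/(1 − 1/4z).

Find x<0 with |R(x)|<1.
x=-0.32: |R|=0.7037
R=−1: 1+3/4x = −1+1/4x ⇒ -1/2x=2 ⇒ x=2/(-1/2)=-4.0000
Confirm numerically:
  x=-3.917: |R|=0.97903 <1
  x=-3.643: |R|=0.90658 <1
  x=-2.855: |R|=0.66594 <1
  x=-4.548: |R|=1.12822 >1
  x=-4.533: |R|=1.12493 >1
  x=-4.368: |R|=1.08795 >1
Stable set (-4.0000, 0).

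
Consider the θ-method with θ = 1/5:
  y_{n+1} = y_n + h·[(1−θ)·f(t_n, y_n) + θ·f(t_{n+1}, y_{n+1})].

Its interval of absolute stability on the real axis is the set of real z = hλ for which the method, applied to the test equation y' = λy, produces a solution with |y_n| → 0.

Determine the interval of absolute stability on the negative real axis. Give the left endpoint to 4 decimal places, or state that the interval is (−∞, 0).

With y'=λy (z=hλ):
  y_{n+1} = y_n + z·[4/5·y_n + 1/5·y_{n+1}] ⇒ (1 − 1/5z)y_{n+1} = (1 + 4/5z)y_n
  so R(z) = (1 + 4/5z)/(1 − 1/5z).

Solve |R(x)|<1 on ℝ⁻.
x=-1.71: |R|=0.2742
R=−1: 1+4/5x = −1+1/5x ⇒ -3/5x=2 ⇒ x=2/(-3/5)=-3.3333
Confirm numerically:
  x=-2.411: |R|=0.62664 <1
  x=-2.139: |R|=0.49811 <1
  x=-2.069: |R|=0.46343 <1
  x=-1.793: |R|=0.31974 <1
  x=-3.727: |R|=1.13533 >1
  x=-3.725: |R|=1.13467 >1
  x=-3.718: |R|=1.13237 >1
So |R|<1 on (-3.3333, 0).

(-3.3333, 0).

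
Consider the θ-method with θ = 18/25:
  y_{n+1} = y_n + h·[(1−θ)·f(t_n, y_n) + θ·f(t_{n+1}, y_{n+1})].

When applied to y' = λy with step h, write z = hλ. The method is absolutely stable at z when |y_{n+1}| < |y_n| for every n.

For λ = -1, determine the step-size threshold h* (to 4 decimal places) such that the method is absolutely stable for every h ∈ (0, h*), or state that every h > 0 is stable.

With y'=λy (z=hλ):
  y_{n+1} = y_n + z·[7/25·y_n + 18/25·y_{n+1}] ⇒ (1 − 18/25z)y_{n+1} = (1 + 7/25z)y_n
  so R(z) = (1 + 7/25z)/(1 − 18/25z).

Need |R(x)|<1, x<0.
x=-1.57: |R|=0.2630
x=-2: |R|=0.1803
x=-10: |R|=0.2195
x=-100: |R|=0.3699
θ=18/25≥1/2 ⇒ |1+7/25x|<|1−18/25x| ∀x<0 ⇒ unbounded interval.

(−∞, 0) — no finite endpoint. Any h>0 works for λ=-1.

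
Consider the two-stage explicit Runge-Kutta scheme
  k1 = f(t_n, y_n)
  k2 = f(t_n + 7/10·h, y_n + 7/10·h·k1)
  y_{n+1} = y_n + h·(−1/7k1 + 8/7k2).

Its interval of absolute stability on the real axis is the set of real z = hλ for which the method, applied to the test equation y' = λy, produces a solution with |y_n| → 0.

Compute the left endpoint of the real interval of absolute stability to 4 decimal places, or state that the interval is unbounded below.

z* = -1.2500.

With y'=λy (z=hλ):
  k1=λy_n ⇒ h·k1=z·y_n;  k2=λ(1+7/10z)y_n ⇒ h·k2=z(1+7/10z)y_n
  y_{n+1}/y_n = 1 − 1/7z + 8/7z(1+7/10z) = 1 + z + 4/5z²
  Hence R(z) = 1 + z + 4/5z².

Solve |R(x)|<1 on ℝ⁻.
x=-0.9: |R|=0.7480
R=1: x+4/5x²=0 ⇒ x=−5/4=-1.2500; min R=1−1/(4·4/5)=0.6875>−1
Confirm numerically:
  x=-1.186: |R|=0.93928 <1
  x=-1.097: |R|=0.86573 <1
  x=-0.688: |R|=0.69068 <1
  x=-0.551: |R|=0.69188 <1
  x=-1.795: |R|=1.78262 >1
  x=-1.400: |R|=1.16800 >1
  x=-1.327: |R|=1.08174 >1
Stable set (-1.2500, 0).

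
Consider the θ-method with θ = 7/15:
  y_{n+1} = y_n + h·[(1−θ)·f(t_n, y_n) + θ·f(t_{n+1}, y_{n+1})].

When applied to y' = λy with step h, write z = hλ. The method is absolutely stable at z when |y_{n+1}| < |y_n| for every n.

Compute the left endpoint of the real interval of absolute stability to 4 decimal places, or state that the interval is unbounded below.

On y'=λy, z=hλ:
  y_{n+1} = y_n + z·[8/15·y_n + 7/15·y_{n+1}] ⇒ (1 − 7/15z)y_{n+1} = (1 + 8/15z)y_n
  R(z) = (1 + 8/15z)/(1 − 7/15z).

Find x<0 with |R(x)|<1.
x=-1.47: |R|=0.1281
R=−1: 1+8/15x = −1+7/15x ⇒ -1/15x=2 ⇒ x=2/(-1/15)=-30.0000
Confirm numerically:
  x=-29.939: |R|=0.99973 <1
  x=-22.769: |R|=0.95853 <1
  x=-15.444: |R|=0.88176 <1
  x=-12.566: |R|=0.83068 <1
  x=-30.461: |R|=1.00202 >1
  x=-30.181: |R|=1.00080 >1
  x=-30.146: |R|=1.00065 >1
Stable set (-30.0000, 0).

left endpoint -30.0000.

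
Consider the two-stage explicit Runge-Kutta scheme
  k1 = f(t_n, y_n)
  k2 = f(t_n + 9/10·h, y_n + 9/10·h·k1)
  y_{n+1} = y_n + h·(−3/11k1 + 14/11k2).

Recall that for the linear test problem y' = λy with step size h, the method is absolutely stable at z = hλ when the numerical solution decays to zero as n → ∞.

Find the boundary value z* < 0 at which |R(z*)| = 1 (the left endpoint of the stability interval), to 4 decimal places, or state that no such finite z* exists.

On y'=λy, z=hλ:
  k1=λy_n ⇒ h·k1=z·y_n;  k2=λ(1+9/10z)y_n ⇒ h·k2=z(1+9/10z)y_n
  y_{n+1}/y_n = 1 − 3/11z + 14/11z(1+9/10z) = 1 + z + 63/55z²
  Hence R(z) = 1 + z + 63/55z².

Need |R(x)|<1, x<0.
x=-0.45: |R|=0.7820
R=1: x+63/55x²=0 ⇒ x=−55/63=-0.8730; min R=1−1/(4·63/55)=0.7817>−1
Confirm numerically:
  x=-0.759: |R|=0.90087 <1
  x=-0.730: |R|=0.88041 <1
  x=-0.517: |R|=0.78917 <1
  x=-0.387: |R|=0.78455 <1
  x=-1.447: |R|=1.95136 >1
  x=-1.311: |R|=1.65772 >1
  x=-0.988: |R|=1.13013 >1
Stable set (-0.8730, 0).

left endpoint -0.8730.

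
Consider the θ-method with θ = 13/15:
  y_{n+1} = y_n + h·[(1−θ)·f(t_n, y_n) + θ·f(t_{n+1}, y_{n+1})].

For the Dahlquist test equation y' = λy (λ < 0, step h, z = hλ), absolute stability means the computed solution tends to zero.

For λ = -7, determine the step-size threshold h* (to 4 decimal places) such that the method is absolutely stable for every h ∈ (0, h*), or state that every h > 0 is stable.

(−∞, 0) — no finite endpoint. Any h>0 works for λ=-7.

Set f=λy, z=hλ:
  y_{n+1} = y_n + z·[2/15·y_n + 13/15·y_{n+1}] ⇒ (1 − 13/15z)y_{n+1} = (1 + 2/15z)y_n
  ⇒ R(z) = (1 + 2/15z)/(1 − 13/15z).

Find x<0 with |R(x)|<1.
x=-0.77: |R|=0.5382
x=-2: |R|=0.2683
x=-10: |R|=0.0345
x=-100: |R|=0.1407
θ=13/15≥1/2 ⇒ |1+2/15x|<|1−13/15x| ∀x<0 ⇒ unbounded interval.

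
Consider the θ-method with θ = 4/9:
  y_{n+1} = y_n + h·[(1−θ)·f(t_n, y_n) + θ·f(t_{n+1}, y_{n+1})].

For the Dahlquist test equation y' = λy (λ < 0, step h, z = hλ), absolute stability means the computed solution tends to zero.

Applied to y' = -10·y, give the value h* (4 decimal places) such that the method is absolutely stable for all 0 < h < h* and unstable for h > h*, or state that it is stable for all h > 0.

(-18.0000,0); λ=-10 ⇒ h* = (18)/10 = 1.8000.

On y'=λy, z=hλ:
  y_{n+1} = y_n + z·[5/9·y_n + 4/9·y_{n+1}] ⇒ (1 − 4/9z)y_{n+1} = (1 + 5/9z)y_n
  ⇒ R(z) = (1 + 5/9z)/(1 − 4/9z).

Need |R(x)|<1, x<0.
x=-1.46: |R|=0.1146
R=−1: 1+5/9x = −1+4/9x ⇒ -1/9x=2 ⇒ x=2/(-1/9)=-18.0000
Confirm numerically:
  x=-14.706: |R|=0.95143 <1
  x=-9.116: |R|=0.80459 <1
  x=-8.760: |R|=0.79019 <1
  x=-18.420: |R|=1.00508 >1
  x=-18.306: |R|=1.00372 >1
Interval (-18.0000, 0).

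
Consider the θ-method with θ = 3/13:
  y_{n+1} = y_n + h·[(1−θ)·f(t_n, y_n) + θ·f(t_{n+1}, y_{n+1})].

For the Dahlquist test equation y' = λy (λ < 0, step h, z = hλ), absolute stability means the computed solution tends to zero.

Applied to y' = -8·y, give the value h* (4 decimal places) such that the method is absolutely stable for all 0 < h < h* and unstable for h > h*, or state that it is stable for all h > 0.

(-3.7143,0); λ=-8 ⇒ h* = (26/7)/8 = 0.4643.

With y'=λy (z=hλ):
  y_{n+1} = y_n + z·[10/13·y_n + 3/13·y_{n+1}] ⇒ (1 − 3/13z)y_{n+1} = (1 + 10/13z)y_n
  R(z) = (1 + 10/13z)/(1 − 3/13z).

Boundary: |R(x)|=1, x<0.
x=-0.57: |R|=0.4963
R=−1: 1+10/13x = −1+3/13x ⇒ -7/13x=2 ⇒ x=2/(-7/13)=-3.7143
Confirm numerically:
  x=-3.036: |R|=0.78524 <1
  x=-2.823: |R|=0.70939 <1
  x=-2.418: |R|=0.55199 <1
  x=-1.761: |R|=0.25215 <1
  x=-4.259: |R|=1.14792 >1
  x=-3.806: |R|=1.02629 >1
So |R|<1 on (-3.7143, 0).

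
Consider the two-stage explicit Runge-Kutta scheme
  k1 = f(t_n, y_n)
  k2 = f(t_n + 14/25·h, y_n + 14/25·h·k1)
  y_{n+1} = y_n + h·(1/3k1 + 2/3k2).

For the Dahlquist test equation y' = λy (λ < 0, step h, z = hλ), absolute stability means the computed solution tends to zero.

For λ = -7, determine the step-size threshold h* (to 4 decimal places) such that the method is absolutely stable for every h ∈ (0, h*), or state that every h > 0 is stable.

On y'=λy, z=hλ:
  k1=λy_n ⇒ h·k1=z·y_n;  k2=λ(1+14/25z)y_n ⇒ h·k2=z(1+14/25z)y_n
  y_{n+1}/y_n = 1 + 1/3z + 2/3z(1+14/25z) = 1 + z + 28/75z²
  so R(z) = 1 + z + 28/75z².

Need |R(x)|<1, x<0.
x=-0.42: |R|=0.6459
R=1: x+28/75x²=0 ⇒ x=−75/28=-2.6786; min R=1−1/(4·28/75)=0.3304>−1
Confirm numerically:
  x=-2.613: |R|=0.93603 <1
  x=-2.549: |R|=0.87670 <1
  x=-2.224: |R|=0.62257 <1
  x=-1.463: |R|=0.33607 <1
  x=-3.261: |R|=1.70907 >1
  x=-3.126: |R|=1.52217 >1
  x=-2.753: |R|=1.07650 >1
So |R|<1 on (-2.6786, 0).

(-2.6786,0); λ=-7 ⇒ h* = (75/28)/7 = 0.3827.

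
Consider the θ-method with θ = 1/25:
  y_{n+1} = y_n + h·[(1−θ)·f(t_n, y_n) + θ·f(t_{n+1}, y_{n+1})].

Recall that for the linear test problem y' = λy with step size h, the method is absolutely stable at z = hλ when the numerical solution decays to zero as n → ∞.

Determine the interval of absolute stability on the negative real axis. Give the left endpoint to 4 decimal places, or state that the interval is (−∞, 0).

Set f=λy, z=hλ:
  y_{n+1} = y_n + z·[24/25·y_n + 1/25·y_{n+1}] ⇒ (1 − 1/25z)y_{n+1} = (1 + 24/25z)y_n
  Hence R(z) = (1 + 24/25z)/(1 − 1/25z).

Solve |R(x)|<1 on ℝ⁻.
x=-1.56: |R|=0.4684
R=−1: 1+24/25x = −1+1/25x ⇒ -23/25x=2 ⇒ x=2/(-23/25)=-2.1739
Confirm numerically:
  x=-1.877: |R|=0.74592 <1
  x=-1.689: |R|=0.58211 <1
  x=-1.682: |R|=0.57597 <1
  x=-1.553: |R|=0.46217 <1
  x=-2.610: |R|=1.36327 >1
  x=-2.443: |R|=1.22552 >1
  x=-2.269: |R|=1.08020 >1
Interval (-2.1739, 0).

z∈(-2.1739,0).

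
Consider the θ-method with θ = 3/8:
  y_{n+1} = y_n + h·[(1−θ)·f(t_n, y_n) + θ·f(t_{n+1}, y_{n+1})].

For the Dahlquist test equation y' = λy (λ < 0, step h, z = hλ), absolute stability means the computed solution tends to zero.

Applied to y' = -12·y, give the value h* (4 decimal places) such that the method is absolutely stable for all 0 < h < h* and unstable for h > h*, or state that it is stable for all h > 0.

(-8.0000,0); λ=-12 ⇒ h* = (8)/12 = 0.6667.

Test eqn y'=λy, z=hλ:
  y_{n+1} = y_n + z·[5/8·y_n + 3/8·y_{n+1}] ⇒ (1 − 3/8z)y_{n+1} = (1 + 5/8z)y_n
  ⇒ R(z) = (1 + 5/8z)/(1 − 3/8z).

Solve |R(x)|<1 on ℝ⁻.
x=-0.43: |R|=0.6297
R=−1: 1+5/8x = −1+3/8x ⇒ -1/4x=2 ⇒ x=2/(-1/4)=-8.0000
Confirm numerically:
  x=-5.101: |R|=0.75119 <1
  x=-5.080: |R|=0.74871 <1
  x=-4.893: |R|=0.72600 <1
  x=-8.521: |R|=1.03105 >1
  x=-8.382: |R|=1.02305 >1
  x=-8.286: |R|=1.01741 >1
Interval (-8.0000, 0).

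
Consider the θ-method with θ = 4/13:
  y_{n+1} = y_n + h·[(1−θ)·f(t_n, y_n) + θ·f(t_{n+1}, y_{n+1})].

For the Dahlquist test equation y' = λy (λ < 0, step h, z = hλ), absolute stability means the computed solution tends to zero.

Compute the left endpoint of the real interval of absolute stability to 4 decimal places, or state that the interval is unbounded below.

left endpoint -5.2000.

Set f=λy, z=hλ:
  y_{n+1} = y_n + z·[9/13·y_n + 4/13·y_{n+1}] ⇒ (1 − 4/13z)y_{n+1} = (1 + 9/13z)y_n
  R(z) = (1 + 9/13z)/(1 − 4/13z).

Find x<0 with |R(x)|<1.
x=-1.16: |R|=0.1451
R=−1: 1+9/13x = −1+4/13x ⇒ -5/13x=2 ⇒ x=2/(-5/13)=-5.2000
Confirm numerically:
  x=-4.337: |R|=0.85782 <1
  x=-4.094: |R|=0.81175 <1
  x=-4.036: |R|=0.80030 <1
  x=-2.944: |R|=0.54472 <1
  x=-5.512: |R|=1.04451 >1
  x=-5.503: |R|=1.04327 >1
Interval (-5.2000, 0).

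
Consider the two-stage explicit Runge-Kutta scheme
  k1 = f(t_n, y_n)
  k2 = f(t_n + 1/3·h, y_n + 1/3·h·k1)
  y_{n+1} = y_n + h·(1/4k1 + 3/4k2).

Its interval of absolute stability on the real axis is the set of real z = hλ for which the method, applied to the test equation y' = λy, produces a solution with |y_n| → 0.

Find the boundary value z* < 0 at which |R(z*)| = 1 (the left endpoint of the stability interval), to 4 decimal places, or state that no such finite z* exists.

left endpoint -4.0000.

With y'=λy (z=hλ):
  k1=λy_n ⇒ h·k1=z·y_n;  k2=λ(1+1/3z)y_n ⇒ h·k2=z(1+1/3z)y_n
  y_{n+1}/y_n = 1 + 1/4z + 3/4z(1+1/3z) = 1 + z + 1/4z²
  Hence R(z) = 1 + z + 1/4z².

Boundary: |R(x)|=1, x<0.
x=-0.46: |R|=0.5929
R=1: x+1/4x²=0 ⇒ x=−4=-4.0000; min R=1−1/(4·1/4)=0.0000>−1
Confirm numerically:
  x=-3.966: |R|=0.96629 <1
  x=-3.480: |R|=0.54760 <1
  x=-3.460: |R|=0.53290 <1
  x=-1.896: |R|=0.00270 <1
  x=-4.299: |R|=1.32135 >1
  x=-4.281: |R|=1.30074 >1
So |R|<1 on (-4.0000, 0).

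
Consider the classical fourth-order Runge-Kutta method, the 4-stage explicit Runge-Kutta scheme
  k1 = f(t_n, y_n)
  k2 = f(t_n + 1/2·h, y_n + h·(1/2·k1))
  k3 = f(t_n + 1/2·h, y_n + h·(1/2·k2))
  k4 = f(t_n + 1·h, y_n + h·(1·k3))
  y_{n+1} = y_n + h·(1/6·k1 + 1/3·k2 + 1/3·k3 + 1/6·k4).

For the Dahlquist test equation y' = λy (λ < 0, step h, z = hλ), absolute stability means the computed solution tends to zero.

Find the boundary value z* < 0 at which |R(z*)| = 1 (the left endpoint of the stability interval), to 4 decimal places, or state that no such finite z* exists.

With y'=λy (z=hλ):
  order 4, 4-stage ⇒ R(z)=1+z+z^2/2+z^3/6+z^4/24
  (e.g. R(-1.35)=0.28958, |R|=0.28958)

Solve |R(x)|<1 on ℝ⁻.
x=-1.35: |R|=0.2896
|R(-2.21)|=0.4270 |R(-0.84)|=0.4348 |R(-0.69)|=0.5027
Bisect:
  x_lo=-3.3111 |R|=2.1287  x_hi=-0.3718 |R|=0.6896
  mid=-1.84146 |R|=0.29242 →hi
  mid=-2.57630 |R|=0.72799 →hi
  mid=-2.94372 |R|=1.26635 →lo
  mid=-2.76001 |R|=0.96255 →hi
  mid=-2.85187 |R|=1.10510 →lo
  mid=-2.80594 |R|=1.03158 →lo
  mid=-2.78298 |R|=0.99651 →hi
  mid=-2.79446 |R|=1.01390 →lo
  ...
  [-2.78531,-2.78513] ⇒ x*=-2.7853
Stable set (-2.7853, 0).

left endpoint -2.7853.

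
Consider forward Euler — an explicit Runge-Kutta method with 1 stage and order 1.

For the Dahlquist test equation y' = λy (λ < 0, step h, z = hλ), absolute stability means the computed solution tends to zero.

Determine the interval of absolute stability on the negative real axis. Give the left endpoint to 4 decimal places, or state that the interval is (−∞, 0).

(-2.0000, 0).

With y'=λy (z=hλ):
  order 1, 1-stage ⇒ R(z)=1+z
  (e.g. R(-0.98)=0.02000, |R|=0.02000)

Need |R(x)|<1, x<0.
x=-0.98: |R|=0.0200
|R(-1.93)|=0.9300 |R(-1.6)|=0.6000 |R(-1.11)|=0.1100
Bisect:
  x_lo=-2.7507 |R|=1.7507  x_hi=-0.0506 |R|=0.9494
  mid=-1.40064 |R|=0.40064 →hi
  mid=-2.07565 |R|=1.07565 →lo
  mid=-1.73815 |R|=0.73815 →hi
  mid=-1.90690 |R|=0.90690 →hi
  mid=-1.99127 |R|=0.99127 →hi
  mid=-2.03346 |R|=1.03346 →lo
  mid=-2.01237 |R|=1.01237 →lo
  mid=-2.00182 |R|=1.00182 →lo
  mid=-1.99655 |R|=0.99655 →hi
  ...
  [-2.00001,-1.99984] ⇒ x*=-2.0000
So |R|<1 on (-2.0000, 0).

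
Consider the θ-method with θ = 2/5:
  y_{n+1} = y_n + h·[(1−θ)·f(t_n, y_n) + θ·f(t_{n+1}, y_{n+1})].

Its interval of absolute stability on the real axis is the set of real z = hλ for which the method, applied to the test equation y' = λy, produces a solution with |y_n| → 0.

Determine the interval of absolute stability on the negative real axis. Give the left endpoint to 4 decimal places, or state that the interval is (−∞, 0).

With y'=λy (z=hλ):
  y_{n+1} = y_n + z·[3/5·y_n + 2/5·y_{n+1}] ⇒ (1 − 2/5z)y_{n+1} = (1 + 3/5z)y_n
  Hence R(z) = (1 + 3/5z)/(1 − 2/5z).

Need |R(x)|<1, x<0.
x=-1.7: |R|=0.0119
R=−1: 1+3/5x = −1+2/5x ⇒ -1/5x=2 ⇒ x=2/(-1/5)=-10.0000
Confirm numerically:
  x=-8.302: |R|=0.92140 <1
  x=-6.722: |R|=0.82227 <1
  x=-6.646: |R|=0.81664 <1
  x=-10.570: |R|=1.02181 >1
  x=-10.443: |R|=1.01711 >1
  x=-10.333: |R|=1.01297 >1
Interval (-10.0000, 0).

z∈(-10.0000,0).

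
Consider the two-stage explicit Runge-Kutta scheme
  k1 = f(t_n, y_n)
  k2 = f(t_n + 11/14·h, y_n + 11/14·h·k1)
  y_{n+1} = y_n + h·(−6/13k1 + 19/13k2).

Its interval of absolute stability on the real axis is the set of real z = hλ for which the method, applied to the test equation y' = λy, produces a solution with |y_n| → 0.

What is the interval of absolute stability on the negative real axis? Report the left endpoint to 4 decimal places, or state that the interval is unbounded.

z∈(-0.8708,0).

On y'=λy, z=hλ:
  k1=λy_n ⇒ h·k1=z·y_n;  k2=λ(1+11/14z)y_n ⇒ h·k2=z(1+11/14z)y_n
  y_{n+1}/y_n = 1 − 6/13z + 19/13z(1+11/14z) = 1 + z + 209/182z²
  Hence R(z) = 1 + z + 209/182z².

Solve |R(x)|<1 on ℝ⁻.
x=-1.26: |R|=1.5631
R=1: x+209/182x²=0 ⇒ x=−182/209=-0.8708; min R=1−1/(4·209/182)=0.7823>−1
Confirm numerically:
  x=-0.562: |R|=0.80070 <1
  x=-0.476: |R|=0.78419 <1
  x=-0.389: |R|=0.78477 <1
  x=-1.461: |R|=1.99018 >1
  x=-0.935: |R|=1.06892 >1
Stable set (-0.8708, 0).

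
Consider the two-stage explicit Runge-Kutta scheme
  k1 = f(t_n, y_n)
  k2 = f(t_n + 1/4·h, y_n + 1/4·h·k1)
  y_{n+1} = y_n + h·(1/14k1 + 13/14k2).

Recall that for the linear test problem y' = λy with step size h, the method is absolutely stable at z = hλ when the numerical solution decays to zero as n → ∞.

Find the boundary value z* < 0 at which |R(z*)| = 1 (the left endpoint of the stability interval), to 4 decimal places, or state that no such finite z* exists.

left endpoint -4.3077.

On y'=λy, z=hλ:
  k1=λy_n ⇒ h·k1=z·y_n;  k2=λ(1+1/4z)y_n ⇒ h·k2=z(1+1/4z)y_n
  y_{n+1}/y_n = 1 + 1/14z + 13/14z(1+1/4z) = 1 + z + 13/56z²
  Hence R(z) = 1 + z + 13/56z².

Boundary: |R(x)|=1, x<0.
x=-1.47: |R|=0.0316
R=1: x+13/56x²=0 ⇒ x=−56/13=-4.3077; min R=1−1/(4·13/56)=-0.0769>−1
Confirm numerically:
  x=-3.484: |R|=0.33381 <1
  x=-3.170: |R|=0.16278 <1
  x=-2.548: |R|=0.04086 <1
  x=-2.361: |R|=0.06696 <1
  x=-4.896: |R|=1.66865 >1
  x=-4.564: |R|=1.27156 >1
  x=-4.554: |R|=1.26039 >1
Stable set (-4.3077, 0).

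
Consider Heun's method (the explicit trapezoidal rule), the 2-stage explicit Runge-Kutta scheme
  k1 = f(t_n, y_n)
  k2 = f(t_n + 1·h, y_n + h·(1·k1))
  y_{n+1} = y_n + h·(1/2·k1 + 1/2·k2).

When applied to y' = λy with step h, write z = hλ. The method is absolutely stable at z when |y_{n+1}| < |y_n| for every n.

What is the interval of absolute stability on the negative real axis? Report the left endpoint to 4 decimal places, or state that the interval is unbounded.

(-2.0000, 0).

Set f=λy, z=hλ:
  order 2, 2-stage ⇒ R(z)=1+z+z^2/2
  (e.g. R(-1.03)=0.50045, |R|=0.50045)

Boundary: |R(x)|=1, x<0.
x=-1.03: |R|=0.5005
|R(-2.15)|=1.1612 |R(-1.46)|=0.6058 |R(-0.75)|=0.5312
Bisect:
  x_lo=-2.5116 |R|=1.6425  x_hi=-0.1583 |R|=0.8542
  mid=-1.33495 |R|=0.55610 →hi
  mid=-1.92328 |R|=0.92622 →hi
  mid=-2.21744 |R|=1.24108 →lo
  mid=-2.07036 |R|=1.07284 →lo
  mid=-1.99682 |R|=0.99682 →hi
  mid=-2.03359 |R|=1.03415 →lo
  mid=-2.01520 |R|=1.01532 →lo
  ...
  [-2.00012,-1.99998] ⇒ x*=-2.0000
So |R|<1 on (-2.0000, 0).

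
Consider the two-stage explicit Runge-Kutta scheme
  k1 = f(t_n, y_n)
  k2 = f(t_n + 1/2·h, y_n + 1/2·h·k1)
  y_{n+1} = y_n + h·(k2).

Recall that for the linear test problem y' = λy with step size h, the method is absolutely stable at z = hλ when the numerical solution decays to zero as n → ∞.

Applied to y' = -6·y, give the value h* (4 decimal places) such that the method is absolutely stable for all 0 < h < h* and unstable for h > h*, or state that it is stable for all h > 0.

(-2.0000,0); λ=-6 ⇒ h* = (2)/6 = 0.3333.

Set f=λy, z=hλ:
  k1=λy_n ⇒ h·k1=z·y_n;  k2=λ(1+1/2z)y_n ⇒ h·k2=z(1+1/2z)y_n
  y_{n+1}/y_n = 1 + z(1+1/2z) = 1 + z + 1/2z²
  ⇒ R(z) = 1 + z + 1/2z².

Solve |R(x)|<1 on ℝ⁻.
x=-0.73: |R|=0.5364
R=1: x+1/2x²=0 ⇒ x=−2=-2.0000; min R=1−1/(4·1/2)=0.5000>−1
Confirm numerically:
  x=-1.640: |R|=0.70480 <1
  x=-1.507: |R|=0.62852 <1
  x=-1.384: |R|=0.57373 <1
  x=-1.143: |R|=0.51022 <1
  x=-2.401: |R|=1.48140 >1
  x=-2.167: |R|=1.18094 >1
Stable set (-2.0000, 0).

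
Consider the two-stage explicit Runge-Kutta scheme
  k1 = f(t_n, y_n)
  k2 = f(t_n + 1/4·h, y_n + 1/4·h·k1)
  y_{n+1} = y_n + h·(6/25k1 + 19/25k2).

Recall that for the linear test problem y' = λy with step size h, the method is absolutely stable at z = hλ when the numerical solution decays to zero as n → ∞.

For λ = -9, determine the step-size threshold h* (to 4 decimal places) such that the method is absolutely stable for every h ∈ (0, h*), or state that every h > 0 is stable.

(-5.2632,0); λ=-9 ⇒ h* = (100/19)/9 = 0.5848.

On y'=λy, z=hλ:
  k1=λy_n ⇒ h·k1=z·y_n;  k2=λ(1+1/4z)y_n ⇒ h·k2=z(1+1/4z)y_n
  y_{n+1}/y_n = 1 + 6/25z + 19/25z(1+1/4z) = 1 + z + 19/100z²
  so R(z) = 1 + z + 19/100z².

Need |R(x)|<1, x<0.
x=-0.89: |R|=0.2605
R=1: x+19/100x²=0 ⇒ x=−100/19=-5.2632; min R=1−1/(4·19/100)=-0.3158>−1
Confirm numerically:
  x=-4.631: |R|=0.44377 <1
  x=-4.613: |R|=0.43016 <1
  x=-4.388: |R|=0.27036 <1
  x=-5.580: |R|=1.33592 >1
  x=-5.453: |R|=1.19669 >1
Stable set (-5.2632, 0).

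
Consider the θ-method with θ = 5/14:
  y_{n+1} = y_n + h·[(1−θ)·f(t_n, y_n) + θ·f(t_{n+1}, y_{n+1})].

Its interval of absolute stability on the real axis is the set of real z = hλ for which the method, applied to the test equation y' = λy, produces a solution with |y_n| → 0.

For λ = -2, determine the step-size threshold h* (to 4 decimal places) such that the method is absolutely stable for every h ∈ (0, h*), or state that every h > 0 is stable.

On y'=λy, z=hλ:
  y_{n+1} = y_n + z·[9/14·y_n + 5/14·y_{n+1}] ⇒ (1 − 5/14z)y_{n+1} = (1 + 9/14z)y_n
  R(z) = (1 + 9/14z)/(1 − 5/14z).

Need |R(x)|<1, x<0.
x=-0.59: |R|=0.5127
R=−1: 1+9/14x = −1+5/14x ⇒ -2/7x=2 ⇒ x=2/(-2/7)=-7.0000
Confirm numerically:
  x=-4.729: |R|=0.75869 <1
  x=-4.215: |R|=0.68239 <1
  x=-2.953: |R|=0.43723 <1
  x=-7.177: |R|=1.01419 >1
  x=-7.036: |R|=1.00293 >1
So |R|<1 on (-7.0000, 0).

(-7.0000,0); λ=-2 ⇒ h* = (7)/2 = 3.5000.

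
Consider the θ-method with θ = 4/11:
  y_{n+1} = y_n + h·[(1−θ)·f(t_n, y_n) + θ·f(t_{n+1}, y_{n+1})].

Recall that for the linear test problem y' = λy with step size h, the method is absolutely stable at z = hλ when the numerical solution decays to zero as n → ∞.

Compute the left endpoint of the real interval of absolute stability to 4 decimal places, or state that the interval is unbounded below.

Set f=λy, z=hλ:
  y_{n+1} = y_n + z·[7/11·y_n + 4/11·y_{n+1}] ⇒ (1 − 4/11z)y_{n+1} = (1 + 7/11z)y_n
  Hence R(z) = (1 + 7/11z)/(1 − 4/11z).

Need |R(x)|<1, x<0.
x=-1.78: |R|=0.0806
R=−1: 1+7/11x = −1+4/11x ⇒ -3/11x=2 ⇒ x=2/(-3/11)=-7.3333
Confirm numerically:
  x=-6.022: |R|=0.88788 <1
  x=-4.939: |R|=0.76645 <1
  x=-3.384: |R|=0.51712 <1
  x=-7.501: |R|=1.01227 >1
  x=-7.390: |R|=1.00419 >1
So |R|<1 on (-7.3333, 0).

left endpoint -7.3333.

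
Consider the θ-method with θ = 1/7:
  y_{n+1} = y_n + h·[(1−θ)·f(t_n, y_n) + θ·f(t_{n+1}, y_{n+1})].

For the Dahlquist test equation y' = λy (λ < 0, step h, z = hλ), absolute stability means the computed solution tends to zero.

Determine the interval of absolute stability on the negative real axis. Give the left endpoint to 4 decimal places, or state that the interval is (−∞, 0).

z∈(-2.8000,0).

On y'=λy, z=hλ:
  y_{n+1} = y_n + z·[6/7·y_n + 1/7·y_{n+1}] ⇒ (1 − 1/7z)y_{n+1} = (1 + 6/7z)y_n
  Hence R(z) = (1 + 6/7z)/(1 − 1/7z).

Need |R(x)|<1, x<0.
x=-0.32: |R|=0.6940
R=−1: 1+6/7x = −1+1/7x ⇒ -5/7x=2 ⇒ x=2/(-5/7)=-2.8000
Confirm numerically:
  x=-2.230: |R|=0.69122 <1
  x=-1.956: |R|=0.52881 <1
  x=-1.647: |R|=0.33329 <1
  x=-3.124: |R|=1.16002 >1
  x=-2.913: |R|=1.05700 >1
So |R|<1 on (-2.8000, 0).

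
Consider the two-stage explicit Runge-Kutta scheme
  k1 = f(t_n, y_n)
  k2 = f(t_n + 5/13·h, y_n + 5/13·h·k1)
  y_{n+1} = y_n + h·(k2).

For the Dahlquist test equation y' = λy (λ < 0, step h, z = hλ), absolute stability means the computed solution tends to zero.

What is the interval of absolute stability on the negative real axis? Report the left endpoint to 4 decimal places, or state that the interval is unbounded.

z∈(-2.6000,0).

Test eqn y'=λy, z=hλ:
  k1=λy_n ⇒ h·k1=z·y_n;  k2=λ(1+5/13z)y_n ⇒ h·k2=z(1+5/13z)y_n
  y_{n+1}/y_n = 1 + z(1+5/13z) = 1 + z + 5/13z²
  so R(z) = 1 + z + 5/13z².

Need |R(x)|<1, x<0.
x=-0.3: |R|=0.7346
R=1: x+5/13x²=0 ⇒ x=−13/5=-2.6000; min R=1−1/(4·5/13)=0.3500>−1
Confirm numerically:
  x=-2.480: |R|=0.88554 <1
  x=-2.400: |R|=0.81538 <1
  x=-1.696: |R|=0.41031 <1
  x=-1.104: |R|=0.36478 <1
  x=-2.800: |R|=1.21538 >1
  x=-2.623: |R|=1.02320 >1
So |R|<1 on (-2.6000, 0).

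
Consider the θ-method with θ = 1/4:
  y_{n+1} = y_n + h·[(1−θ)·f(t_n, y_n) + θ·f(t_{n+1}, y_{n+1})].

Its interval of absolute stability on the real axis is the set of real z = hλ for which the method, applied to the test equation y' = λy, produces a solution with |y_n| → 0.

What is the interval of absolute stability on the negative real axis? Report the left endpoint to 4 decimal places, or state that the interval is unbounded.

On y'=λy, z=hλ:
  y_{n+1} = y_n + z·[3/4·y_n + 1/4·y_{n+1}] ⇒ (1 − 1/4z)y_{n+1} = (1 + 3/4z)y_n
  R(z) = (1 + 3/4z)/(1 − 1/4z).

Boundary: |R(x)|=1, x<0.
x=-1.47: |R|=0.0750
R=−1: 1+3/4x = −1+1/4x ⇒ -1/2x=2 ⇒ x=2/(-1/2)=-4.0000
Confirm numerically:
  x=-3.364: |R|=0.82727 <1
  x=-2.405: |R|=0.50195 <1
  x=-1.655: |R|=0.17065 <1
  x=-4.480: |R|=1.11321 >1
  x=-4.274: |R|=1.06623 >1
Stable set (-4.0000, 0).

z∈(-4.0000,0).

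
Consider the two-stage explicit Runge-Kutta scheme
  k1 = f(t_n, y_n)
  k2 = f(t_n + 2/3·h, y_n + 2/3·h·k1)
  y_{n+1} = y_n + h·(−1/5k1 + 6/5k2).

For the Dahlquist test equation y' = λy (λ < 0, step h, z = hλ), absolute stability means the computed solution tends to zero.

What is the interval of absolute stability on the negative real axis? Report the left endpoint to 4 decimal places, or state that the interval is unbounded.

z∈(-1.2500,0).

On y'=λy, z=hλ:
  k1=λy_n ⇒ h·k1=z·y_n;  k2=λ(1+2/3z)y_n ⇒ h·k2=z(1+2/3z)y_n
  y_{n+1}/y_n = 1 − 1/5z + 6/5z(1+2/3z) = 1 + z + 4/5z²
  ⇒ R(z) = 1 + z + 4/5z².

Find x<0 with |R(x)|<1.
x=-0.61: |R|=0.6877
R=1: x+4/5x²=0 ⇒ x=−5/4=-1.2500; min R=1−1/(4·4/5)=0.6875>−1
Confirm numerically:
  x=-1.210: |R|=0.96128 <1
  x=-1.051: |R|=0.83268 <1
  x=-0.888: |R|=0.74284 <1
  x=-0.872: |R|=0.73631 <1
  x=-1.786: |R|=1.76584 >1
  x=-1.661: |R|=1.54614 >1
Interval (-1.2500, 0).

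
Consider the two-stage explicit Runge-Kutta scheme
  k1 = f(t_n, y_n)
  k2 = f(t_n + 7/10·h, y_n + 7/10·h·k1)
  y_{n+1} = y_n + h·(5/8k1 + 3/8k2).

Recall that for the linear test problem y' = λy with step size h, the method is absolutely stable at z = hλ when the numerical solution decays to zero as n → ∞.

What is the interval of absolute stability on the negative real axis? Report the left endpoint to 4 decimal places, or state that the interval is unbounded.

z∈(-3.8095,0).

On y'=λy, z=hλ:
  k1=λy_n ⇒ h·k1=z·y_n;  k2=λ(1+7/10z)y_n ⇒ h·k2=z(1+7/10z)y_n
  y_{n+1}/y_n = 1 + 5/8z + 3/8z(1+7/10z) = 1 + z + 21/80z²
  ⇒ R(z) = 1 + z + 21/80z².

Solve |R(x)|<1 on ℝ⁻.
x=-0.47: |R|=0.5880
R=1: x+21/80x²=0 ⇒ x=−80/21=-3.8095; min R=1−1/(4·21/80)=0.0476>−1
Confirm numerically:
  x=-3.045: |R|=0.38891 <1
  x=-2.683: |R|=0.20660 <1
  x=-2.449: |R|=0.12537 <1
  x=-1.743: |R|=0.05449 <1
  x=-4.356: |R|=1.62487 >1
  x=-4.311: |R|=1.56749 >1
  x=-4.208: |R|=1.44016 >1
Interval (-3.8095, 0).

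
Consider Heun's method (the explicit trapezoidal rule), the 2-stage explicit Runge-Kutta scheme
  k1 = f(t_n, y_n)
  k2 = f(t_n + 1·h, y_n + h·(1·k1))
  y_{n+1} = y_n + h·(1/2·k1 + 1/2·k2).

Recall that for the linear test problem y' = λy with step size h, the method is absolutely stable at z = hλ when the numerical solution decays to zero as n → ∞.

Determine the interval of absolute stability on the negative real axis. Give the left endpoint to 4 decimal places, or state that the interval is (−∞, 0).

Test eqn y'=λy, z=hλ:
  order 2, 2-stage ⇒ R(z)=1+z+z^2/2
  (e.g. R(-1.76)=0.78880, |R|=0.78880)

Boundary: |R(x)|=1, x<0.
x=-1.76: |R|=0.7888
|R(-2.17)|=1.1845 |R(-0.87)|=0.5085 |R(-0.53)|=0.6104
Bisect:
  x_lo=-2.7347 |R|=2.0045  x_hi=-0.2035 |R|=0.8172
  mid=-1.46908 |R|=0.61002 →hi
  mid=-2.10187 |R|=1.10706 →lo
  mid=-1.78548 |R|=0.80849 →hi
  mid=-1.94368 |R|=0.94526 →hi
  mid=-2.02277 |R|=1.02303 →lo
  mid=-1.98323 |R|=0.98337 →hi
  mid=-2.00300 |R|=1.00300 →lo
  ...
  [-2.00006,-1.99991] ⇒ x*=-2.0000
So |R|<1 on (-2.0000, 0).

(-2.0000, 0).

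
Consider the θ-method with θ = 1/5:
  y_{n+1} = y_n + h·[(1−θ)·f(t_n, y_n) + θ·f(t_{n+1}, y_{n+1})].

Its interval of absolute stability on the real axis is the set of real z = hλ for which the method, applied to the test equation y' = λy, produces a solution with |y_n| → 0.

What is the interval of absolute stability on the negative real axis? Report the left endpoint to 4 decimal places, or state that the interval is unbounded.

With y'=λy (z=hλ):
  y_{n+1} = y_n + z·[4/5·y_n + 1/5·y_{n+1}] ⇒ (1 − 1/5z)y_{n+1} = (1 + 4/5z)y_n
  so R(z) = (1 + 4/5z)/(1 − 1/5z).

Solve |R(x)|<1 on ℝ⁻.
x=-1.31: |R|=0.0380
R=−1: 1+4/5x = −1+1/5x ⇒ -3/5x=2 ⇒ x=2/(-3/5)=-3.3333
Confirm numerically:
  x=-2.428: |R|=0.63436 <1
  x=-2.310: |R|=0.58003 <1
  x=-1.526: |R|=0.16917 <1
  x=-3.861: |R|=1.17865 >1
  x=-3.650: |R|=1.10983 >1
  x=-3.407: |R|=1.02629 >1
So |R|<1 on (-3.3333, 0).

z∈(-3.3333,0).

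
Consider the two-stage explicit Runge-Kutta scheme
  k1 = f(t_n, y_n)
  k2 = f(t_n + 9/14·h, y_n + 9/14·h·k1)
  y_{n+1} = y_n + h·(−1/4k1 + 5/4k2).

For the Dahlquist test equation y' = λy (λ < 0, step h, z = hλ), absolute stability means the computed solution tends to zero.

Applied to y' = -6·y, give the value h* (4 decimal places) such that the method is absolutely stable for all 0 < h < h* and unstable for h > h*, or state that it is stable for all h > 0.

On y'=λy, z=hλ:
  k1=λy_n ⇒ h·k1=z·y_n;  k2=λ(1+9/14z)y_n ⇒ h·k2=z(1+9/14z)y_n
  y_{n+1}/y_n = 1 − 1/4z + 5/4z(1+9/14z) = 1 + z + 45/56z²
  ⇒ R(z) = 1 + z + 45/56z².

Solve |R(x)|<1 on ℝ⁻.
x=-0.61: |R|=0.6890
R=1: x+45/56x²=0 ⇒ x=−56/45=-1.2444; min R=1−1/(4·45/56)=0.6889>−1
Confirm numerically:
  x=-0.913: |R|=0.75683 <1
  x=-0.909: |R|=0.75498 <1
  x=-0.808: |R|=0.71662 <1
  x=-0.669: |R|=0.69065 <1
  x=-1.606: |R|=1.46660 >1
  x=-1.472: |R|=1.26917 >1
So |R|<1 on (-1.2444, 0).

(-1.2444,0); λ=-6 ⇒ h* = (56/45)/6 = 0.2074.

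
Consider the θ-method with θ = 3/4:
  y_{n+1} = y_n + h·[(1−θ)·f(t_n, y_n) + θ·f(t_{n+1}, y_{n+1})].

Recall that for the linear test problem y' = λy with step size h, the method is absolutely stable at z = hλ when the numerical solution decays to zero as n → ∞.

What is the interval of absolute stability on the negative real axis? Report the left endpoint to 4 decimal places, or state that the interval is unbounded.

unbounded; (−∞, 0).

With y'=λy (z=hλ):
  y_{n+1} = y_n + z·[1/4·y_n + 3/4·y_{n+1}] ⇒ (1 − 3/4z)y_{n+1} = (1 + 1/4z)y_n
  ⇒ R(z) = (1 + 1/4z)/(1 − 3/4z).

Need |R(x)|<1, x<0.
x=-1.03: |R|=0.4189
x=-2: |R|=0.2000
x=-10: |R|=0.1765
x=-100: |R|=0.3158
θ=3/4≥1/2 ⇒ |1+1/4x|<|1−3/4x| ∀x<0 ⇒ unbounded interval.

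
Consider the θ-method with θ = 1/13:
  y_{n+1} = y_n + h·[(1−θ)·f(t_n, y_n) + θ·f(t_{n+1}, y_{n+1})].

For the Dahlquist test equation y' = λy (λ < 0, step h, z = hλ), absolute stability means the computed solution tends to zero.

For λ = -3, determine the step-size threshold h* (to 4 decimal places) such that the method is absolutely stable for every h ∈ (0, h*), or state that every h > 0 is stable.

On y'=λy, z=hλ:
  y_{n+1} = y_n + z·[12/13·y_n + 1/13·y_{n+1}] ⇒ (1 − 1/13z)y_{n+1} = (1 + 12/13z)y_n
  ⇒ R(z) = (1 + 12/13z)/(1 − 1/13z).

Need |R(x)|<1, x<0.
x=-1.13: |R|=0.0396
R=−1: 1+12/13x = −1+1/13x ⇒ -11/13x=2 ⇒ x=2/(-11/13)=-2.3636
Confirm numerically:
  x=-2.025: |R|=0.75208 <1
  x=-1.977: |R|=0.71603 <1
  x=-1.964: |R|=0.70623 <1
  x=-1.546: |R|=0.38169 <1
  x=-2.780: |R|=1.29024 >1
  x=-2.778: |R|=1.28888 >1
  x=-2.645: |R|=1.19783 >1
So |R|<1 on (-2.3636, 0).

(-2.3636,0); λ=-3 ⇒ h* = (26/11)/3 = 0.7879.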